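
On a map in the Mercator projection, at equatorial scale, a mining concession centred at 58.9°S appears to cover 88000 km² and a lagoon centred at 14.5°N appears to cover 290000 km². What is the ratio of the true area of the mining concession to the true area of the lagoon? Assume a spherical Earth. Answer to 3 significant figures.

0.0864

Mercator's areal exaggeration is sec²φ; hence true area = (apparent area) · cos²φ.
True area of mining concession: 88000 × cos²(58.9°) = 88000 × 0.2668 = 23480 km².
True area of lagoon: 290000 × cos²(14.5°) = 290000 × 0.9373 = 271800 km².
Ratio = 23480 / 271800 ≈ 0.0864.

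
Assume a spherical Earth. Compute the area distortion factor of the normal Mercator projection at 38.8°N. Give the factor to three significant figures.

For Mercator, h = k = sec φ (a conformal cylindrical projection has a single point scale, 1/cos φ).
Areal scale = k² = sec²φ = 1/cos²(38.8°) = 1/0.7793² = 1.646.

1.65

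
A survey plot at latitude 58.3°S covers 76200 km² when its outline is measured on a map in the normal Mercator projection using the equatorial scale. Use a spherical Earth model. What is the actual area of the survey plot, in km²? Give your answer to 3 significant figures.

The Mercator projection is conformal; its linear scale factor is the same in every direction and equals sec φ = 1/cos φ.
Areal scale = k² = sec²φ = 1/cos²(58.3°) = 1/0.5255² = 3.622.
True area = apparent / (areal scale) = 76200 / 3.622 ≈ 21000 km².

21000 km²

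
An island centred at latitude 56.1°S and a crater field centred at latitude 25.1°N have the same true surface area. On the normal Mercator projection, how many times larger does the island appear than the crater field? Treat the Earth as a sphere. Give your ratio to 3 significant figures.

2.64

Mercator is conformal with k = sec φ, so areal scale = k² = sec²φ.
At 56.1°: sec²(56.1°) = 1/0.5577² = 3.215.
At 25.1°: sec²(25.1°) = 1/0.9056² = 1.219.
Ratio = 3.215/1.219 = cos²(25.1°)/cos²(56.1°) ≈ 2.64.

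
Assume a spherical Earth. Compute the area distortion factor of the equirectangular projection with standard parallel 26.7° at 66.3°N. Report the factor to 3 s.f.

2.22

The equidistant cylindrical projection with φ₀ = 26.7° has h = 1 (meridians true) and k = cos φ₀ / cos φ along parallels.
Areal scale = h·k = 1 × cos φ₀ / cos φ; at 66.3°, h = 1.000, k = 2.223, so h·k = 2.223.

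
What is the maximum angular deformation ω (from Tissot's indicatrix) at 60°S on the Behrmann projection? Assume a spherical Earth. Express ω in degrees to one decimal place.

The Behrmann projection is cylindrical equal-area with φ₀ = 30°. For cylindrical equal-area with standard parallel φ₀, h = cos φ / cos φ₀ and k = cos φ₀ / cos φ, so h·k = 1.
At 60°: h = 0.5774, k = 1.732; principal scales a = 1.732, b = 0.5774.
sin(ω/2) = (a − b)/(a + b) = 1.155/2.309 = 0.5000, so ω = 2 arcsin(0.5000) ≈ 60.0°.

60.0°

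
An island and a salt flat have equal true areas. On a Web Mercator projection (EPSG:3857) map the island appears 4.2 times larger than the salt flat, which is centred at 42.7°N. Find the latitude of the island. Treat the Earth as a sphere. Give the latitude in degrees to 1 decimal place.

Mercator areal scale is sec²φ, so apparent-area ratio = sec²φ₁ / sec²φ₂ = cos²φ₂ / cos²φ₁.
cos²φ₂ / cos²φ₁ = 4.2  ⇒  cos φ₁ = cos 42.7° / √4.2 = 0.7349/2.049 = 0.3586.
φ₁ = arccos(0.3586) ≈ 69.0°.

69.0°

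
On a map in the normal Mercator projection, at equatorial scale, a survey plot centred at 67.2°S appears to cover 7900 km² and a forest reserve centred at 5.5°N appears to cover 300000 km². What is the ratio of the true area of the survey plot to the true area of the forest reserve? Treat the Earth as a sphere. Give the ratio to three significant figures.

0.00399

Since Mercator area scale is 1/cos²φ, the true area equals the apparent area multiplied by cos²φ.
True area of survey plot: 7900 × cos²(67.2°) = 7900 × 0.1502 = 1186 km².
True area of forest reserve: 300000 × cos²(5.5°) = 300000 × 0.9908 = 297200 km².
Ratio = 1186 / 297200 ≈ 0.00399.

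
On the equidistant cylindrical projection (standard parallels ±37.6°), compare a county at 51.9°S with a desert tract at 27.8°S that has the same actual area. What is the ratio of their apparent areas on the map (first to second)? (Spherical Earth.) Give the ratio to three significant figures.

1.43

In the equirectangular projection with standard parallel φ₀ = 37.6° (x = Rλ cos φ₀, y = Rφ), meridians are true-scale (h = 1) and the parallel scale is k = cos φ₀ / cos φ.
Areal scale at 51.9°: h·k = 1.000 × 1.284 = 1.284.
Areal scale at 27.8°: h·k = 1.000 × 0.8957 = 0.8957.
Ratio = 1.284/0.8957 ≈ 1.43.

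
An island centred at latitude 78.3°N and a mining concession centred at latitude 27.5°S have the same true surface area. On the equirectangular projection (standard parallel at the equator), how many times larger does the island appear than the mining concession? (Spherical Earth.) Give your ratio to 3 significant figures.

4.37

For the equirectangular projection with φ₀ = 0 (plate carrée), h = 1 along meridians and k = sec φ along parallels.
Areal scale at 78.3°: h·k = 1.000 × 4.931 = 4.931.
Areal scale at 27.5°: h·k = 1.000 × 1.127 = 1.127.
Ratio = 4.931/1.127 ≈ 4.37.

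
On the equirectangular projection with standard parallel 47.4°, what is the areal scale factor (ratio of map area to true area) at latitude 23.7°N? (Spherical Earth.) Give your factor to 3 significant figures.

0.739

The equidistant cylindrical projection with φ₀ = 47.4° has h = 1 (meridians true) and k = cos φ₀ / cos φ along parallels.
Areal scale = h·k = 1 × cos φ₀ / cos φ; at 23.7°, h = 1.000, k = 0.7392, so h·k = 0.7392.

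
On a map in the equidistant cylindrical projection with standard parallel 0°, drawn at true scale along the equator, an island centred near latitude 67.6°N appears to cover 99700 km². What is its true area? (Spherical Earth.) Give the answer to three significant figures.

For the equirectangular projection with φ₀ = 0 (plate carrée), h = 1 along meridians and k = sec φ along parallels.
Areal scale = h·k = 1 × sec φ; at 67.6°, h = 1.000, k = 2.624, so h·k = 2.624.
True area = apparent / (areal scale) = 99700 / 2.624 ≈ 38000 km².

38000 km²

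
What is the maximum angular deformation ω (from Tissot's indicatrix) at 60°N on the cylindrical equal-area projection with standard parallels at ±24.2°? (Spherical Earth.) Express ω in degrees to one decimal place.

A cylindrical equal-area projection with standard parallel φ₀ has meridian scale h = cos φ / cos φ₀ and parallel scale k = cos φ₀ / cos φ (so areas are preserved, h·k = 1).
At 60°: h = 0.5482, k = 1.824; principal scales a = 1.824, b = 0.5482.
sin(ω/2) = (a − b)/(a + b) = 1.276/2.372 = 0.5379, so ω = 2 arcsin(0.5379) ≈ 65.1°.

65.1°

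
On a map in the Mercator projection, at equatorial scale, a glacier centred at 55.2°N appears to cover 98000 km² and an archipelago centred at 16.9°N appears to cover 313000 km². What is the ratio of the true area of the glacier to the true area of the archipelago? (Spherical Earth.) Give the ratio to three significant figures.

0.111

On Mercator the areal scale is sec²φ, so true area = apparent × cos²φ.
True area of glacier: 98000 × cos²(55.2°) = 98000 × 0.3257 = 31920 km².
True area of archipelago: 313000 × cos²(16.9°) = 313000 × 0.9155 = 286500 km².
Ratio = 31920 / 286500 ≈ 0.111.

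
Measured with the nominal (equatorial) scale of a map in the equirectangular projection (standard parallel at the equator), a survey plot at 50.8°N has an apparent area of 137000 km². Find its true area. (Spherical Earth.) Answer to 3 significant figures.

For the equirectangular projection with φ₀ = 0 (plate carrée), h = 1 along meridians and k = sec φ along parallels.
Areal scale = h·k = 1 × sec φ; at 50.8°, h = 1.000, k = 1.582, so h·k = 1.582.
True area = apparent / (areal scale) = 137000 / 1.582 ≈ 86600 km².

86600 km²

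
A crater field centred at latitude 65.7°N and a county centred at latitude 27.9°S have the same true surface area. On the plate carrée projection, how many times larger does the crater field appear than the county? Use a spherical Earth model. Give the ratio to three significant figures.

Plate carrée maps x = Rλ, y = Rφ. The meridian scale is h = 1 and the parallel scale is k = 1/cos φ = sec φ.
Areal scale at 65.7°: h·k = 1.000 × 2.430 = 2.430.
Areal scale at 27.9°: h·k = 1.000 × 1.132 = 1.132.
Ratio = 2.430/1.132 ≈ 2.15.

2.15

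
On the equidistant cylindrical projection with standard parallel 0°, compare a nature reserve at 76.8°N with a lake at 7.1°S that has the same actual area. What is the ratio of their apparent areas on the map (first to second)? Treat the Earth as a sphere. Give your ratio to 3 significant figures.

Plate carrée maps x = Rλ, y = Rφ. The meridian scale is h = 1 and the parallel scale is k = 1/cos φ = sec φ.
Areal scale at 76.8°: h·k = 1.000 × 4.379 = 4.379.
Areal scale at 7.1°: h·k = 1.000 × 1.008 = 1.008.
Ratio = 4.379/1.008 ≈ 4.35.

4.35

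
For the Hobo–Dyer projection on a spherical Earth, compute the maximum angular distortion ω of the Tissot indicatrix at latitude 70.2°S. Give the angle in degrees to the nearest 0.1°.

87.5°

Hobo–Dyer is a cylindrical equal-area projection with standard parallels at ±37.5°. A cylindrical equal-area projection with standard parallel φ₀ has meridian scale h = cos φ / cos φ₀ and parallel scale k = cos φ₀ / cos φ (so areas are preserved, h·k = 1).
At 70.2°: h = 0.4270, k = 2.342; principal scales a = 2.342, b = 0.4270.
sin(ω/2) = (a − b)/(a + b) = 1.915/2.769 = 0.6916, so ω = 2 arcsin(0.6916) ≈ 87.5°.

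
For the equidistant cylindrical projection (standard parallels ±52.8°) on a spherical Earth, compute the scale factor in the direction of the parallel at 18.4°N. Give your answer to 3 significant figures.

In the equirectangular projection with standard parallel φ₀ = 52.8° (x = Rλ cos φ₀, y = Rφ), meridians are true-scale (h = 1) and the parallel scale is k = cos φ₀ / cos φ.
k = cos 52.8° / cos 18.4° = 0.6046/0.9489 = 0.6372.

0.637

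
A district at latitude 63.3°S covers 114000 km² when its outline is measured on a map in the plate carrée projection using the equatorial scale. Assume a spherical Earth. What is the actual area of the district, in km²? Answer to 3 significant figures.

For the equirectangular projection with φ₀ = 0 (plate carrée), h = 1 along meridians and k = sec φ along parallels.
Areal scale = h·k = 1 × sec φ; at 63.3°, h = 1.000, k = 2.226, so h·k = 2.226.
True area = apparent / (areal scale) = 114000 / 2.226 ≈ 51200 km².

51200 km²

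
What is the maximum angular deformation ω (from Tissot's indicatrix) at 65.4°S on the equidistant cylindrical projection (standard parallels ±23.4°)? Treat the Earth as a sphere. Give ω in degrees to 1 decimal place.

With standard parallel φ₀ = 23.4°, the equirectangular projection gives x = Rλ cos φ₀, y = Rφ, so h = 1 and k = cos 23.4° / cos φ.
At 65.4°: h = 1.000, k = 2.205; principal scales a = 2.205, b = 1.000.
sin(ω/2) = (a − b)/(a + b) = 1.205/3.205 = 0.3759, so ω = 2 arcsin(0.3759) ≈ 44.2°.

44.2°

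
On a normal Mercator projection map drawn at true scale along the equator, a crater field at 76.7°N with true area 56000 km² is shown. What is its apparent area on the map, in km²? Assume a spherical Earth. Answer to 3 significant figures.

Mercator is conformal, so the point scale is isotropic: h = k = sec φ = 1/cos φ.
Areal scale = k² = sec²φ = 1/cos²(76.7°) = 1/0.2300² = 18.90.
Apparent area = 56000 × 18.90 ≈ 1060000 km².

1060000 km²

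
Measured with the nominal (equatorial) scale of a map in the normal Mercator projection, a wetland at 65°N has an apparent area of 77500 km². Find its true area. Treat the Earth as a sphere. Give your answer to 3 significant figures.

13800 km²

For Mercator, h = k = sec φ (a conformal cylindrical projection has a single point scale, 1/cos φ).
Areal scale = k² = sec²φ = 1/cos²(65°) = 1/0.4226² = 5.599.
True area = apparent / (areal scale) = 77500 / 5.599 ≈ 13800 km².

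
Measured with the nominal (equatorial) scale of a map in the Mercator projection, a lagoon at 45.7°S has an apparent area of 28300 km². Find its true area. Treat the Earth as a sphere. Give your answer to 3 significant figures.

13800 km²

The Mercator projection is conformal; its linear scale factor is the same in every direction and equals sec φ = 1/cos φ.
Areal scale = k² = sec²φ = 1/cos²(45.7°) = 1/0.6984² = 2.050.
True area = apparent / (areal scale) = 28300 / 2.050 ≈ 13800 km².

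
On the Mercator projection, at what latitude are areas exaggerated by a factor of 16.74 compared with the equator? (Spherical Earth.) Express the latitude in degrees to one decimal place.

75.9°

Mercator areal scale is sec²φ.
sec²φ = 16.74  ⇒  cos²φ = 0.05974  ⇒  cos φ = 0.2444.
φ = arccos(0.2444) ≈ 75.9°.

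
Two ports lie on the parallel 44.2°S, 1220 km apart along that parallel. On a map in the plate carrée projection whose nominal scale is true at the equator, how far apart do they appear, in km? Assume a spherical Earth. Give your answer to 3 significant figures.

Plate carrée maps x = Rλ, y = Rφ. The meridian scale is h = 1 and the parallel scale is k = 1/cos φ = sec φ.
Along the parallel, k = sec 44.2° = 1/0.7169 = 1.395.
Map distance = 1220 × 1.395 ≈ 1700 km.

1700 km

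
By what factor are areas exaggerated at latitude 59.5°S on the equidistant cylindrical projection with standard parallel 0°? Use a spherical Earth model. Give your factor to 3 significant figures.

For the equirectangular projection with φ₀ = 0 (plate carrée), h = 1 along meridians and k = sec φ along parallels.
Areal scale = h·k = 1 × sec φ; at 59.5°, h = 1.000, k = 1.970, so h·k = 1.970.

1.97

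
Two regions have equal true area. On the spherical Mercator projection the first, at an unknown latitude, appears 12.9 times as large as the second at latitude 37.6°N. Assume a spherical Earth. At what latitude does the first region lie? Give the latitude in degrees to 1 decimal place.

77.3°

On Mercator, (apparent₁)/(apparent₂) = sec²φ₁ / sec²φ₂ when true areas are equal.
cos²φ₂ / cos²φ₁ = 12.9  ⇒  cos φ₁ = cos 37.6° / √12.9 = 0.7923/3.592 = 0.2206.
φ₁ = arccos(0.2206) ≈ 77.3°.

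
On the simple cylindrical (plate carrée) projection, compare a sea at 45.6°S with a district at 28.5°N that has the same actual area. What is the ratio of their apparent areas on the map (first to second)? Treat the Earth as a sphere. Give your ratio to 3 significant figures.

1.26

For the equirectangular projection with φ₀ = 0 (plate carrée), h = 1 along meridians and k = sec φ along parallels.
Areal scale at 45.6°: h·k = 1.000 × 1.429 = 1.429.
Areal scale at 28.5°: h·k = 1.000 × 1.138 = 1.138.
Ratio = 1.429/1.138 ≈ 1.26.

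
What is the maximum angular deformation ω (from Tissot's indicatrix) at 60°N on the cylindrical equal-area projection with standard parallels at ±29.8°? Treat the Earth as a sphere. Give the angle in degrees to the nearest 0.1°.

60.2°

Cylindrical equal-area (φ₀ = 29.8°): h = cos φ / cos 29.8° along meridians, k = cos 29.8° / cos φ along parallels; h·k = 1.
At 60°: h = 0.5762, k = 1.736; principal scales a = 1.736, b = 0.5762.
sin(ω/2) = (a − b)/(a + b) = 1.159/2.312 = 0.5015, so ω = 2 arcsin(0.5015) ≈ 60.2°.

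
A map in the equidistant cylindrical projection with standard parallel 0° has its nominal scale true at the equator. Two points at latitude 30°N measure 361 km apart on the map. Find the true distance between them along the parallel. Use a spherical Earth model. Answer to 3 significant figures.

In the plate carrée (x = Rλ, y = Rφ), meridians are true-scale (h = 1) and parallels are stretched by k = sec φ.
Along the parallel at 30°, map distances are exaggerated by k = sec 30° = 1.155.
True distance = 361 / 1.155 = 361 × cos 30° ≈ 313 km.

313 km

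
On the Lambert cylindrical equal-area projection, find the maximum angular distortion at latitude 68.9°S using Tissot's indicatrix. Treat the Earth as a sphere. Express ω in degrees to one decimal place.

100.8°

The Lambert cylindrical equal-area projection is the cylindrical equal-area projection with its standard parallel at the equator (φ₀ = 0). A cylindrical equal-area projection with standard parallel φ₀ has meridian scale h = cos φ / cos φ₀ and parallel scale k = cos φ₀ / cos φ (so areas are preserved, h·k = 1).
At 68.9°: h = 0.3600, k = 2.778; principal scales a = 2.778, b = 0.3600.
sin(ω/2) = (a − b)/(a + b) = 2.418/3.138 = 0.7705, so ω = 2 arcsin(0.7705) ≈ 100.8°.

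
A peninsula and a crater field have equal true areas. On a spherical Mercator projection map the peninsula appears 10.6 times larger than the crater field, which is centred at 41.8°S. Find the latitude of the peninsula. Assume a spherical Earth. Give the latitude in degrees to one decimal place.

Mercator areal scale is sec²φ, so apparent-area ratio = sec²φ₁ / sec²φ₂ = cos²φ₂ / cos²φ₁.
cos²φ₂ / cos²φ₁ = 10.6  ⇒  cos φ₁ = cos 41.8° / √10.6 = 0.7455/3.256 = 0.2290.
φ₁ = arccos(0.2290) ≈ 76.8°.

76.8°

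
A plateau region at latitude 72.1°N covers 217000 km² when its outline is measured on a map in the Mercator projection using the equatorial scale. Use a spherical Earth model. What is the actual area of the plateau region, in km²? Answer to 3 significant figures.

20500 km²

The Mercator projection is conformal; its linear scale factor is the same in every direction and equals sec φ = 1/cos φ.
Areal scale = k² = sec²φ = 1/cos²(72.1°) = 1/0.3074² = 10.59.
True area = apparent / (areal scale) = 217000 / 10.59 ≈ 20500 km².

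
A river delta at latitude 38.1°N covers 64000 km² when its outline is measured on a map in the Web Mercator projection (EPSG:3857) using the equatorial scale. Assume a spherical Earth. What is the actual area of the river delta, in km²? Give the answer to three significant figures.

Mercator is conformal, so the point scale is isotropic: h = k = sec φ = 1/cos φ.
Areal scale = k² = sec²φ = 1/cos²(38.1°) = 1/0.7869² = 1.615.
True area = apparent / (areal scale) = 64000 / 1.615 ≈ 39600 km².

39600 km²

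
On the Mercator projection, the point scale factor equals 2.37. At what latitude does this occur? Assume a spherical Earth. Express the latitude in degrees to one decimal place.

65.0°

Mercator scale is k = sec φ = 1/cos φ.
1/cos φ = 2.37  ⇒  cos φ = 0.4219  ⇒  φ = arccos(0.4219) ≈ 65.0°.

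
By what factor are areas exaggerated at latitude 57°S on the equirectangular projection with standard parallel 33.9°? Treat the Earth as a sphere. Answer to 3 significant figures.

1.52

The equidistant cylindrical projection with φ₀ = 33.9° has h = 1 (meridians true) and k = cos φ₀ / cos φ along parallels.
Areal scale = h·k = 1 × cos φ₀ / cos φ; at 57°, h = 1.000, k = 1.524, so h·k = 1.524.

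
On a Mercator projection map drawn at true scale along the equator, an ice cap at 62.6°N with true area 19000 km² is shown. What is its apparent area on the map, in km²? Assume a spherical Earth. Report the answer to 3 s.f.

89700 km²

For Mercator, h = k = sec φ (a conformal cylindrical projection has a single point scale, 1/cos φ).
Areal scale = k² = sec²φ = 1/cos²(62.6°) = 1/0.4602² = 4.722.
Apparent area = 19000 × 4.722 ≈ 89700 km².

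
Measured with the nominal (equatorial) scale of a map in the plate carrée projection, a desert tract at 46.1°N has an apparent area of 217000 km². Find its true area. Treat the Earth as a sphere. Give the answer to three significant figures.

Plate carrée maps x = Rλ, y = Rφ. The meridian scale is h = 1 and the parallel scale is k = 1/cos φ = sec φ.
Areal scale = h·k = 1 × sec φ; at 46.1°, h = 1.000, k = 1.442, so h·k = 1.442.
True area = apparent / (areal scale) = 217000 / 1.442 ≈ 150000 km².

150000 km²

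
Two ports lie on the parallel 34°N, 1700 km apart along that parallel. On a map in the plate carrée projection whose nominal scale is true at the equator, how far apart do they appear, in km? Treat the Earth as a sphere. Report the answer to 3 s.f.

2050 km

Plate carrée maps x = Rλ, y = Rφ. The meridian scale is h = 1 and the parallel scale is k = 1/cos φ = sec φ.
Along the parallel, k = sec 34° = 1/0.8290 = 1.206.
Map distance = 1700 × 1.206 ≈ 2050 km.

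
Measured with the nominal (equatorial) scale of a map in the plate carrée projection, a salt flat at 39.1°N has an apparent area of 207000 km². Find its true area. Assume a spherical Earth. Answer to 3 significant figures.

161000 km²

Plate carrée maps x = Rλ, y = Rφ. The meridian scale is h = 1 and the parallel scale is k = 1/cos φ = sec φ.
Areal scale = h·k = 1 × sec φ; at 39.1°, h = 1.000, k = 1.289, so h·k = 1.289.
True area = apparent / (areal scale) = 207000 / 1.289 ≈ 161000 km².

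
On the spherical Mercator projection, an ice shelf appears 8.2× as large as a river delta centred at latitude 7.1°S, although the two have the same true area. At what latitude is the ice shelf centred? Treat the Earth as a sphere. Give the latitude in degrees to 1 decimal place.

On Mercator, (apparent₁)/(apparent₂) = sec²φ₁ / sec²φ₂ when true areas are equal.
cos²φ₂ / cos²φ₁ = 8.2  ⇒  cos φ₁ = cos 7.1° / √8.2 = 0.9923/2.864 = 0.3465.
φ₁ = arccos(0.3465) ≈ 69.7°.

69.7°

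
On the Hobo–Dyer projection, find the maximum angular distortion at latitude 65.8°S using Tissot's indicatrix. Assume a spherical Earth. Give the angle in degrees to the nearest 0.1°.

The Hobo–Dyer projection is cylindrical equal-area with φ₀ = 37.5°. For cylindrical equal-area with standard parallel φ₀, h = cos φ / cos φ₀ and k = cos φ₀ / cos φ, so h·k = 1.
At 65.8°: h = 0.5167, k = 1.935; principal scales a = 1.935, b = 0.5167.
sin(ω/2) = (a − b)/(a + b) = 1.419/2.452 = 0.5786, so ω = 2 arcsin(0.5786) ≈ 70.7°.

70.7°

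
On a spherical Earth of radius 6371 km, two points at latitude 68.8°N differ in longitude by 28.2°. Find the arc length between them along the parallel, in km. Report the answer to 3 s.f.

Arc length along a parallel = R cos φ · Δλ (with Δλ in radians).
= 6371 × cos 68.8° × (28.2° × π/180) = 6371 × 0.3616 × 0.4922 ≈ 1130 km.

1130 km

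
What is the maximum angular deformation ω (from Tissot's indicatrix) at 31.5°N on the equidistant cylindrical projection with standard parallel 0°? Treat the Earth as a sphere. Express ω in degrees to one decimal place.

For the equirectangular projection with φ₀ = 0 (plate carrée), h = 1 along meridians and k = sec φ along parallels.
At 31.5°: h = 1.000, k = 1.173; principal scales a = 1.173, b = 1.000.
sin(ω/2) = (a − b)/(a + b) = 0.1728/2.173 = 0.07954, so ω = 2 arcsin(0.07954) ≈ 9.1°.

9.1°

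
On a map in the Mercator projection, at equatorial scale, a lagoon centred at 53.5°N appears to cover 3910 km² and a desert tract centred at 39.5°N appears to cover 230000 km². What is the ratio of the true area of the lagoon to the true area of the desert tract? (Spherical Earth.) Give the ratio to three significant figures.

0.0101

Mercator's areal exaggeration is sec²φ; hence true area = (apparent area) · cos²φ.
True area of lagoon: 3910 × cos²(53.5°) = 3910 × 0.3538 = 1383 km².
True area of desert tract: 230000 × cos²(39.5°) = 230000 × 0.5954 = 136900 km².
Ratio = 1383 / 136900 ≈ 0.0101.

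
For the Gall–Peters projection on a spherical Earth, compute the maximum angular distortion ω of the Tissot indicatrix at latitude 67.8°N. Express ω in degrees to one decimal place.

The Gall–Peters projection is cylindrical equal-area with φ₀ = 45°. For cylindrical equal-area with standard parallel φ₀, h = cos φ / cos φ₀ and k = cos φ₀ / cos φ, so h·k = 1.
At 67.8°: h = 0.5343, k = 1.871; principal scales a = 1.871, b = 0.5343.
sin(ω/2) = (a − b)/(a + b) = 1.337/2.406 = 0.5558, so ω = 2 arcsin(0.5558) ≈ 67.5°.

67.5°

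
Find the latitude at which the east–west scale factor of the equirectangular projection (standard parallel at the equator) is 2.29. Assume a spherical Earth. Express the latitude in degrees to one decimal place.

Plate carrée: h = 1, k = sec φ along parallels.
sec φ = 2.29  ⇒  cos φ = 0.4367  ⇒  φ ≈ 64.1°.

64.1°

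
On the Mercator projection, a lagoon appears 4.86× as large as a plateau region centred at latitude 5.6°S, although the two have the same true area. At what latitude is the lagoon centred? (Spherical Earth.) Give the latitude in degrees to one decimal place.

63.2°

For equal true areas on Mercator, apparent areas scale as sec²φ, so the ratio is cos²φ₂ / cos²φ₁.
cos²φ₂ / cos²φ₁ = 4.86  ⇒  cos φ₁ = cos 5.6° / √4.86 = 0.9952/2.205 = 0.4514.
φ₁ = arccos(0.4514) ≈ 63.2°.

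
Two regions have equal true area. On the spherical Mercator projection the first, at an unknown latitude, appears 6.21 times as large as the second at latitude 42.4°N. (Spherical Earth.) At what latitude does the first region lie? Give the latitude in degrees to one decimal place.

72.8°

Mercator areal scale is sec²φ, so apparent-area ratio = sec²φ₁ / sec²φ₂ = cos²φ₂ / cos²φ₁.
cos²φ₂ / cos²φ₁ = 6.21  ⇒  cos φ₁ = cos 42.4° / √6.21 = 0.7385/2.492 = 0.2963.
φ₁ = arccos(0.2963) ≈ 72.8°.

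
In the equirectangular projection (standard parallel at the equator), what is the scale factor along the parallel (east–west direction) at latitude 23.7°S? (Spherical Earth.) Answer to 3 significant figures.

1.09

Plate carrée maps x = Rλ, y = Rφ. The meridian scale is h = 1 and the parallel scale is k = 1/cos φ = sec φ.
k = 1/cos 23.7° = 1/0.9157 = 1.092.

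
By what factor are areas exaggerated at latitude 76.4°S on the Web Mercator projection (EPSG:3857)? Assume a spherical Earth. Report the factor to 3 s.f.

18.1

For Mercator, h = k = sec φ (a conformal cylindrical projection has a single point scale, 1/cos φ).
Areal scale = k² = sec²φ = 1/cos²(76.4°) = 1/0.2351² = 18.09.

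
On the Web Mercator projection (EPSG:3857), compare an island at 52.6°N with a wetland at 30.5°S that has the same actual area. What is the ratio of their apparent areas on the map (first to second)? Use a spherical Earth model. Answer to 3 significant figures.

Mercator areal scale is sec²φ.
At 52.6°: sec²(52.6°) = 1/0.6074² = 2.711.
At 30.5°: sec²(30.5°) = 1/0.8616² = 1.347.
Ratio = 2.711/1.347 = cos²(30.5°)/cos²(52.6°) ≈ 2.01.

2.01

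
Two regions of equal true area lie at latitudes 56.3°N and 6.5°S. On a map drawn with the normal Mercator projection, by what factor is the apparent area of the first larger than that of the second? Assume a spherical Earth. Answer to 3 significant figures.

3.21

Mercator is conformal with k = sec φ, so areal scale = k² = sec²φ.
At 56.3°: sec²(56.3°) = 1/0.5548² = 3.248.
At 6.5°: sec²(6.5°) = 1/0.9936² = 1.013.
Ratio = 3.248/1.013 = cos²(6.5°)/cos²(56.3°) ≈ 3.21.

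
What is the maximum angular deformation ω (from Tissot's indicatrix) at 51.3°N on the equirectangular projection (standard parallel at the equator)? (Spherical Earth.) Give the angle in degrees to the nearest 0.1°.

For the equirectangular projection with φ₀ = 0 (plate carrée), h = 1 along meridians and k = sec φ along parallels.
At 51.3°: h = 1.000, k = 1.599; principal scales a = 1.599, b = 1.000.
sin(ω/2) = (a − b)/(a + b) = 0.5994/2.599 = 0.2306, so ω = 2 arcsin(0.2306) ≈ 26.7°.

26.7°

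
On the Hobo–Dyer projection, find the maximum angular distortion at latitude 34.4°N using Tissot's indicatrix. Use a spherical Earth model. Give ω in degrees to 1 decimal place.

4.5°

Hobo–Dyer is a cylindrical equal-area projection with standard parallels at ±37.5°. A cylindrical equal-area projection with standard parallel φ₀ has meridian scale h = cos φ / cos φ₀ and parallel scale k = cos φ₀ / cos φ (so areas are preserved, h·k = 1).
At 34.4°: h = 1.040, k = 0.9615; principal scales a = 1.040, b = 0.9615.
sin(ω/2) = (a − b)/(a + b) = 0.07852/2.002 = 0.03923, so ω = 2 arcsin(0.03923) ≈ 4.5°.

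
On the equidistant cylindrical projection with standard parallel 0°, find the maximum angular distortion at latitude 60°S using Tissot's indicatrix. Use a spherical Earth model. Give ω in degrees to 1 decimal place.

38.9°

In the plate carrée (x = Rλ, y = Rφ), meridians are true-scale (h = 1) and parallels are stretched by k = sec φ.
At 60°: h = 1.000, k = 2.000; principal scales a = 2.000, b = 1.000.
sin(ω/2) = (a − b)/(a + b) = 1.0000/3.000 = 0.3333, so ω = 2 arcsin(0.3333) ≈ 38.9°.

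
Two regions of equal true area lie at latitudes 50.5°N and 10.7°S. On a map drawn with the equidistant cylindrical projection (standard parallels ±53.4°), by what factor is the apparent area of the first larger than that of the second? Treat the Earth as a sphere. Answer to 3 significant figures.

1.54

The equidistant cylindrical projection with φ₀ = 53.4° has h = 1 (meridians true) and k = cos φ₀ / cos φ along parallels.
Areal scale at 50.5°: h·k = 1.000 × 0.9373 = 0.9373.
Areal scale at 10.7°: h·k = 1.000 × 0.6068 = 0.6068.
Ratio = 0.9373/0.6068 ≈ 1.54.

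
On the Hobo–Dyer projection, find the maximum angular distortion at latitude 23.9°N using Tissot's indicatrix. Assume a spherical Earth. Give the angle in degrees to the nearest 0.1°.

16.2°

Hobo–Dyer is a cylindrical equal-area projection with standard parallels at ±37.5°. A cylindrical equal-area projection with standard parallel φ₀ has meridian scale h = cos φ / cos φ₀ and parallel scale k = cos φ₀ / cos φ (so areas are preserved, h·k = 1).
At 23.9°: h = 1.152, k = 0.8678; principal scales a = 1.152, b = 0.8678.
sin(ω/2) = (a − b)/(a + b) = 0.2846/2.020 = 0.1409, so ω = 2 arcsin(0.1409) ≈ 16.2°.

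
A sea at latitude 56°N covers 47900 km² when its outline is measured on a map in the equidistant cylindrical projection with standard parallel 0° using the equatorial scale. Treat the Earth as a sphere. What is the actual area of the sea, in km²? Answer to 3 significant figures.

26800 km²

Plate carrée maps x = Rλ, y = Rφ. The meridian scale is h = 1 and the parallel scale is k = 1/cos φ = sec φ.
Areal scale = h·k = 1 × sec φ; at 56°, h = 1.000, k = 1.788, so h·k = 1.788.
True area = apparent / (areal scale) = 47900 / 1.788 ≈ 26800 km².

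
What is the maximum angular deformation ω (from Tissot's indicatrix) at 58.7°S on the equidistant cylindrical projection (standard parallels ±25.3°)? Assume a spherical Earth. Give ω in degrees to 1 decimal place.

31.3°

The equidistant cylindrical projection with φ₀ = 25.3° has h = 1 (meridians true) and k = cos φ₀ / cos φ along parallels.
At 58.7°: h = 1.000, k = 1.740; principal scales a = 1.740, b = 1.000.
sin(ω/2) = (a − b)/(a + b) = 0.7402/2.740 = 0.2701, so ω = 2 arcsin(0.2701) ≈ 31.3°.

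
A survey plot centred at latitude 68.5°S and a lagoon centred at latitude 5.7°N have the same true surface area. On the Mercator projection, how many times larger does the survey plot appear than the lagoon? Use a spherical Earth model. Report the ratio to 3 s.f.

7.37

Mercator areal scale is sec²φ.
At 68.5°: sec²(68.5°) = 1/0.3665² = 7.445.
At 5.7°: sec²(5.7°) = 1/0.9951² = 1.010.
Ratio = 7.445/1.010 = cos²(5.7°)/cos²(68.5°) ≈ 7.37.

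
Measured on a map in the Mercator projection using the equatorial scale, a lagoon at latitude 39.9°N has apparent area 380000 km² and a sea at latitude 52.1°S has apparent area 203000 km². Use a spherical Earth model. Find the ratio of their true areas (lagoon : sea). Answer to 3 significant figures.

2.92

Mercator's areal exaggeration is sec²φ; hence true area = (apparent area) · cos²φ.
True area of lagoon: 380000 × cos²(39.9°) = 380000 × 0.5885 = 223600 km².
True area of sea: 203000 × cos²(52.1°) = 203000 × 0.3773 = 76600 km².
Ratio = 223600 / 76600 ≈ 2.92.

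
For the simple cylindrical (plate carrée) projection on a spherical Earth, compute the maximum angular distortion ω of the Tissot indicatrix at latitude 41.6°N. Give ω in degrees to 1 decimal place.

For the equirectangular projection with φ₀ = 0 (plate carrée), h = 1 along meridians and k = sec φ along parallels.
At 41.6°: h = 1.000, k = 1.337; principal scales a = 1.337, b = 1.000.
sin(ω/2) = (a − b)/(a + b) = 0.3373/2.337 = 0.1443, so ω = 2 arcsin(0.1443) ≈ 16.6°.

16.6°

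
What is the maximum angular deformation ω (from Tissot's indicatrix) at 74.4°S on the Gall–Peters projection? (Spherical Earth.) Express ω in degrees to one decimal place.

The Gall–Peters projection is cylindrical equal-area with φ₀ = 45°. A cylindrical equal-area projection with standard parallel φ₀ has meridian scale h = cos φ / cos φ₀ and parallel scale k = cos φ₀ / cos φ (so areas are preserved, h·k = 1).
At 74.4°: h = 0.3803, k = 2.629; principal scales a = 2.629, b = 0.3803.
sin(ω/2) = (a − b)/(a + b) = 2.249/3.010 = 0.7473, so ω = 2 arcsin(0.7473) ≈ 96.7°.

96.7°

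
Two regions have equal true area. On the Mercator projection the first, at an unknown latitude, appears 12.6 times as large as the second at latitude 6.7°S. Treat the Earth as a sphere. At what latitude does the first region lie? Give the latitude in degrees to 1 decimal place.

73.8°

For equal true areas on Mercator, apparent areas scale as sec²φ, so the ratio is cos²φ₂ / cos²φ₁.
cos²φ₂ / cos²φ₁ = 12.6  ⇒  cos φ₁ = cos 6.7° / √12.6 = 0.9932/3.550 = 0.2798.
φ₁ = arccos(0.2798) ≈ 73.8°.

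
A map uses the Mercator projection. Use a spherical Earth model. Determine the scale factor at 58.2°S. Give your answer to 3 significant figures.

1.90

For Mercator, h = k = sec φ (a conformal cylindrical projection has a single point scale, 1/cos φ).
k = 1/cos 58.2° = 1/0.5270 = 1.898.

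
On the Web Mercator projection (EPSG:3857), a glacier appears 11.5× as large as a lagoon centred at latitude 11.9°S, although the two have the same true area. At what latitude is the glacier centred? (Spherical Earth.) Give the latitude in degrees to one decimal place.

For equal true areas on Mercator, apparent areas scale as sec²φ, so the ratio is cos²φ₂ / cos²φ₁.
cos²φ₂ / cos²φ₁ = 11.5  ⇒  cos φ₁ = cos 11.9° / √11.5 = 0.9785/3.391 = 0.2885.
φ₁ = arccos(0.2885) ≈ 73.2°.

73.2°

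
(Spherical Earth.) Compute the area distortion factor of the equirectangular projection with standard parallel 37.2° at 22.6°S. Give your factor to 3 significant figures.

In the equirectangular projection with standard parallel φ₀ = 37.2° (x = Rλ cos φ₀, y = Rφ), meridians are true-scale (h = 1) and the parallel scale is k = cos φ₀ / cos φ.
Areal scale = h·k = 1 × cos φ₀ / cos φ; at 22.6°, h = 1.000, k = 0.8628, so h·k = 0.8628.

0.863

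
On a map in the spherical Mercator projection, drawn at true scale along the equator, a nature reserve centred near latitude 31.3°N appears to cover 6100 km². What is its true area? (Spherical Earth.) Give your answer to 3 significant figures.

The Mercator projection is conformal; its linear scale factor is the same in every direction and equals sec φ = 1/cos φ.
Areal scale = k² = sec²φ = 1/cos²(31.3°) = 1/0.8545² = 1.370.
True area = apparent / (areal scale) = 6100 / 1.370 ≈ 4450 km².

4450 km²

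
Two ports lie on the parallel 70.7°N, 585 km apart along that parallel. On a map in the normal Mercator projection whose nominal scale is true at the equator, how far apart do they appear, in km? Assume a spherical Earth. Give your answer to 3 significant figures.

The Mercator projection is conformal; its linear scale factor is the same in every direction and equals sec φ = 1/cos φ.
Along the parallel, k = sec 70.7° = 1/0.3305 = 3.026.
Map distance = 585 × 3.026 ≈ 1770 km.

1770 km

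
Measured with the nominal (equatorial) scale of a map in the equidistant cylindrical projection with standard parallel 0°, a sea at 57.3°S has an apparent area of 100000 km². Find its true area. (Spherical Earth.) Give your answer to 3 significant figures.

54000 km²

In the plate carrée (x = Rλ, y = Rφ), meridians are true-scale (h = 1) and parallels are stretched by k = sec φ.
Areal scale = h·k = 1 × sec φ; at 57.3°, h = 1.000, k = 1.851, so h·k = 1.851.
True area = apparent / (areal scale) = 100000 / 1.851 ≈ 54000 km².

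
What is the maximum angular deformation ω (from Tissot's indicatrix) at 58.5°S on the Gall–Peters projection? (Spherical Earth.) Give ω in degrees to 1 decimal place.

Gall–Peters is a cylindrical equal-area projection with standard parallels at ±45°. A cylindrical equal-area projection with standard parallel φ₀ has meridian scale h = cos φ / cos φ₀ and parallel scale k = cos φ₀ / cos φ (so areas are preserved, h·k = 1).
At 58.5°: h = 0.7389, k = 1.353; principal scales a = 1.353, b = 0.7389.
sin(ω/2) = (a − b)/(a + b) = 0.6144/2.092 = 0.2937, so ω = 2 arcsin(0.2937) ≈ 34.2°.

34.2°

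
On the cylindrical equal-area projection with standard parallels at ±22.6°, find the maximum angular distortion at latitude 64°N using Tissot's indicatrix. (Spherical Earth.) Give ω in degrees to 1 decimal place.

Cylindrical equal-area (φ₀ = 22.6°): h = cos φ / cos 22.6° along meridians, k = cos 22.6° / cos φ along parallels; h·k = 1.
At 64°: h = 0.4748, k = 2.106; principal scales a = 2.106, b = 0.4748.
sin(ω/2) = (a − b)/(a + b) = 1.631/2.581 = 0.6320, so ω = 2 arcsin(0.6320) ≈ 78.4°.

78.4°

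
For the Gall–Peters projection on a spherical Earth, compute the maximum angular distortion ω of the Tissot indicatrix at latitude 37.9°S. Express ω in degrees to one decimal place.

Gall–Peters is a cylindrical equal-area projection with standard parallels at ±45°. For cylindrical equal-area with standard parallel φ₀, h = cos φ / cos φ₀ and k = cos φ₀ / cos φ, so h·k = 1.
At 37.9°: h = 1.116, k = 0.8961; principal scales a = 1.116, b = 0.8961.
sin(ω/2) = (a − b)/(a + b) = 0.2198/2.012 = 0.1093, so ω = 2 arcsin(0.1093) ≈ 12.5°.

12.5°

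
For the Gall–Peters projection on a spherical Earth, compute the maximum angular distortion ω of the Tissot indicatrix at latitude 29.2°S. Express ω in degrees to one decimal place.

Gall–Peters is a cylindrical equal-area projection with standard parallels at ±45°. For cylindrical equal-area with standard parallel φ₀, h = cos φ / cos φ₀ and k = cos φ₀ / cos φ, so h·k = 1.
At 29.2°: h = 1.234, k = 0.8100; principal scales a = 1.234, b = 0.8100.
sin(ω/2) = (a − b)/(a + b) = 0.4245/2.045 = 0.2076, so ω = 2 arcsin(0.2076) ≈ 24.0°.

24.0°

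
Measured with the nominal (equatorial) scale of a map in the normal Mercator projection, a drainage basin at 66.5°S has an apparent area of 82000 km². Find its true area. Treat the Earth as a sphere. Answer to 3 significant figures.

13000 km²

Mercator is conformal, so the point scale is isotropic: h = k = sec φ = 1/cos φ.
Areal scale = k² = sec²φ = 1/cos²(66.5°) = 1/0.3987² = 6.289.
True area = apparent / (areal scale) = 82000 / 6.289 ≈ 13000 km².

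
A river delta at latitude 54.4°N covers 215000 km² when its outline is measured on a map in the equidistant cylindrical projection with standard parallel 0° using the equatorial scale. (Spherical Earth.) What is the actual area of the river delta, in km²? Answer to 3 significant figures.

Plate carrée maps x = Rλ, y = Rφ. The meridian scale is h = 1 and the parallel scale is k = 1/cos φ = sec φ.
Areal scale = h·k = 1 × sec φ; at 54.4°, h = 1.000, k = 1.718, so h·k = 1.718.
True area = apparent / (areal scale) = 215000 / 1.718 ≈ 125000 km².

125000 km²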